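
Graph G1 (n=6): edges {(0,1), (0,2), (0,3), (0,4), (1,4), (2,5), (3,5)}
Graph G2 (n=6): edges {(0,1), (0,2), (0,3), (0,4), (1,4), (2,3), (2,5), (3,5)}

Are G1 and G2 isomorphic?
No, not isomorphic

The graphs are NOT isomorphic.

Counting edges: G1 has 7 edge(s); G2 has 8 edge(s).
Edge count is an isomorphism invariant (a bijection on vertices induces a bijection on edges), so differing edge counts rule out isomorphism.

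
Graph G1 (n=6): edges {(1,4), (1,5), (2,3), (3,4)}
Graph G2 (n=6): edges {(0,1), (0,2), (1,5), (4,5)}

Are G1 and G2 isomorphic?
Yes, isomorphic

The graphs are isomorphic.
One valid mapping φ: V(G1) → V(G2): 0→3, 1→0, 2→4, 3→5, 4→1, 5→2

Verify φ preserves adjacency — for each edge of G1, its image is an edge of G2:
  (1,4) → (φ(1),φ(4)) = (0,1) ∈ E(G2) ✓
  (1,5) → (φ(1),φ(5)) = (0,2) ∈ E(G2) ✓
  (2,3) → (φ(2),φ(3)) = (4,5) ∈ E(G2) ✓
  (3,4) → (φ(3),φ(4)) = (1,5) ∈ E(G2) ✓
All 4 edges of G1 map to edges of G2, and |E(G1)| = |E(G2)| = 4, so φ is a bijection on edges as well as vertices. Hence G1 ≅ G2.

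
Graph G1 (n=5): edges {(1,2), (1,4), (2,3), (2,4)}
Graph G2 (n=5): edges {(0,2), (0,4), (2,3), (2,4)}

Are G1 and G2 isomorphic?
Yes, isomorphic

The graphs are isomorphic.
One valid mapping φ: V(G1) → V(G2): 0→1, 1→4, 2→2, 3→3, 4→0

Verify φ preserves adjacency — for each edge of G1, its image is an edge of G2:
  (1,2) → (φ(1),φ(2)) = (2,4) ∈ E(G2) ✓
  (1,4) → (φ(1),φ(4)) = (0,4) ∈ E(G2) ✓
  (2,3) → (φ(2),φ(3)) = (2,3) ∈ E(G2) ✓
  (2,4) → (φ(2),φ(4)) = (0,2) ∈ E(G2) ✓
All 4 edges of G1 map to edges of G2, and |E(G1)| = |E(G2)| = 4, so φ is a bijection on edges as well as vertices. Hence G1 ≅ G2.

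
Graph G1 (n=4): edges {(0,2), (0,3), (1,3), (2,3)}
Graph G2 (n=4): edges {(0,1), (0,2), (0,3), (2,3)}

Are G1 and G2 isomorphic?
Yes, isomorphic

The graphs are isomorphic.
One valid mapping φ: V(G1) → V(G2): 0→3, 1→1, 2→2, 3→0

Verify φ preserves adjacency — for each edge of G1, its image is an edge of G2:
  (0,2) → (φ(0),φ(2)) = (2,3) ∈ E(G2) ✓
  (0,3) → (φ(0),φ(3)) = (0,3) ∈ E(G2) ✓
  (1,3) → (φ(1),φ(3)) = (0,1) ∈ E(G2) ✓
  (2,3) → (φ(2),φ(3)) = (0,2) ∈ E(G2) ✓
All 4 edges of G1 map to edges of G2, and |E(G1)| = |E(G2)| = 4, so φ is a bijection on edges as well as vertices. Hence G1 ≅ G2.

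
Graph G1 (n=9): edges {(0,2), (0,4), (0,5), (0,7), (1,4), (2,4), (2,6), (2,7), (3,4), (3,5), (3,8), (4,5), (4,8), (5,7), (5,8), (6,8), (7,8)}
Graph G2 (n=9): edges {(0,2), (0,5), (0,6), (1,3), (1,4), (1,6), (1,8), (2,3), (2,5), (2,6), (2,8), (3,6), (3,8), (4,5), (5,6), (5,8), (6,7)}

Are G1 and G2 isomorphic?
Yes, isomorphic

The graphs are isomorphic.
One valid mapping φ: V(G1) → V(G2): 0→3, 1→7, 2→1, 3→0, 4→6, 5→2, 6→4, 7→8, 8→5

Verify φ preserves adjacency — for each edge of G1, its image is an edge of G2:
  (0,2) → (φ(0),φ(2)) = (1,3) ∈ E(G2) ✓
  (0,4) → (φ(0),φ(4)) = (3,6) ∈ E(G2) ✓
  (0,5) → (φ(0),φ(5)) = (2,3) ∈ E(G2) ✓
  (0,7) → (φ(0),φ(7)) = (3,8) ∈ E(G2) ✓
  (1,4) → (φ(1),φ(4)) = (6,7) ∈ E(G2) ✓
  (2,4) → (φ(2),φ(4)) = (1,6) ∈ E(G2) ✓
  (2,6) → (φ(2),φ(6)) = (1,4) ∈ E(G2) ✓
  (2,7) → (φ(2),φ(7)) = (1,8) ∈ E(G2) ✓
  (3,4) → (φ(3),φ(4)) = (0,6) ∈ E(G2) ✓
  (3,5) → (φ(3),φ(5)) = (0,2) ∈ E(G2) ✓
  (3,8) → (φ(3),φ(8)) = (0,5) ∈ E(G2) ✓
  (4,5) → (φ(4),φ(5)) = (2,6) ∈ E(G2) ✓
  (4,8) → (φ(4),φ(8)) = (5,6) ∈ E(G2) ✓
  (5,7) → (φ(5),φ(7)) = (2,8) ∈ E(G2) ✓
  (5,8) → (φ(5),φ(8)) = (2,5) ∈ E(G2) ✓
  (6,8) → (φ(6),φ(8)) = (4,5) ∈ E(G2) ✓
  (7,8) → (φ(7),φ(8)) = (5,8) ∈ E(G2) ✓
All 17 edges of G1 map to edges of G2, and |E(G1)| = |E(G2)| = 17, so φ is a bijection on edges as well as vertices. Hence G1 ≅ G2.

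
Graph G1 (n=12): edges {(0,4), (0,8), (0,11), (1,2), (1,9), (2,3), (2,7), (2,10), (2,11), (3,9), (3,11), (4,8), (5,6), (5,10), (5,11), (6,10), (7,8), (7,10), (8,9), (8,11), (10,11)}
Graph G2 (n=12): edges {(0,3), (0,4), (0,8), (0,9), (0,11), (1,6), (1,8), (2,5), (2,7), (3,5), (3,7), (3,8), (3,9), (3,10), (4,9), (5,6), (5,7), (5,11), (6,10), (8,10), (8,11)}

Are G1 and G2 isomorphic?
Yes, isomorphic

The graphs are isomorphic.
One valid mapping φ: V(G1) → V(G2): 0→7, 1→1, 2→8, 3→10, 4→2, 5→9, 6→4, 7→11, 8→5, 9→6, 10→0, 11→3

Verify φ preserves adjacency — for each edge of G1, its image is an edge of G2:
  (0,4) → (φ(0),φ(4)) = (2,7) ∈ E(G2) ✓
  (0,8) → (φ(0),φ(8)) = (5,7) ∈ E(G2) ✓
  (0,11) → (φ(0),φ(11)) = (3,7) ∈ E(G2) ✓
  (1,2) → (φ(1),φ(2)) = (1,8) ∈ E(G2) ✓
  (1,9) → (φ(1),φ(9)) = (1,6) ∈ E(G2) ✓
  (2,3) → (φ(2),φ(3)) = (8,10) ∈ E(G2) ✓
  (2,7) → (φ(2),φ(7)) = (8,11) ∈ E(G2) ✓
  (2,10) → (φ(2),φ(10)) = (0,8) ∈ E(G2) ✓
  (2,11) → (φ(2),φ(11)) = (3,8) ∈ E(G2) ✓
  (3,9) → (φ(3),φ(9)) = (6,10) ∈ E(G2) ✓
  (3,11) → (φ(3),φ(11)) = (3,10) ∈ E(G2) ✓
  (4,8) → (φ(4),φ(8)) = (2,5) ∈ E(G2) ✓
  (5,6) → (φ(5),φ(6)) = (4,9) ∈ E(G2) ✓
  (5,10) → (φ(5),φ(10)) = (0,9) ∈ E(G2) ✓
  (5,11) → (φ(5),φ(11)) = (3,9) ∈ E(G2) ✓
  (6,10) → (φ(6),φ(10)) = (0,4) ∈ E(G2) ✓
  (7,8) → (φ(7),φ(8)) = (5,11) ∈ E(G2) ✓
  (7,10) → (φ(7),φ(10)) = (0,11) ∈ E(G2) ✓
  (8,9) → (φ(8),φ(9)) = (5,6) ∈ E(G2) ✓
  (8,11) → (φ(8),φ(11)) = (3,5) ∈ E(G2) ✓
  (10,11) → (φ(10),φ(11)) = (0,3) ∈ E(G2) ✓
All 21 edges of G1 map to edges of G2, and |E(G1)| = |E(G2)| = 21, so φ is a bijection on edges as well as vertices. Hence G1 ≅ G2.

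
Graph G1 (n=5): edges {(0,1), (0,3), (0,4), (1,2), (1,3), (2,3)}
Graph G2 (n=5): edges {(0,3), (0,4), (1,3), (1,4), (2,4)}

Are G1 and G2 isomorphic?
No, not isomorphic

The graphs are NOT isomorphic.

Degrees in G1: deg(0)=3, deg(1)=3, deg(2)=2, deg(3)=3, deg(4)=1.
Sorted degree sequence of G1: [3, 3, 3, 2, 1].
Degrees in G2: deg(0)=2, deg(1)=2, deg(2)=1, deg(3)=2, deg(4)=3.
Sorted degree sequence of G2: [3, 2, 2, 2, 1].
The (sorted) degree sequence is an isomorphism invariant, so since G1 and G2 have different degree sequences they cannot be isomorphic.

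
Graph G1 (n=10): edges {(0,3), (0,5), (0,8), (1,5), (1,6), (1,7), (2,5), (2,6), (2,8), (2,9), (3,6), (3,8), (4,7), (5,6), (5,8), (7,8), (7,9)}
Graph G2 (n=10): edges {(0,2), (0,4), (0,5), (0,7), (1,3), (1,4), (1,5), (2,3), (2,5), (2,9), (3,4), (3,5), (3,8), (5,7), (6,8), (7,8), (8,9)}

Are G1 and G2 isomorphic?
Yes, isomorphic

The graphs are isomorphic.
One valid mapping φ: V(G1) → V(G2): 0→1, 1→7, 2→2, 3→4, 4→6, 5→5, 6→0, 7→8, 8→3, 9→9

Verify φ preserves adjacency — for each edge of G1, its image is an edge of G2:
  (0,3) → (φ(0),φ(3)) = (1,4) ∈ E(G2) ✓
  (0,5) → (φ(0),φ(5)) = (1,5) ∈ E(G2) ✓
  (0,8) → (φ(0),φ(8)) = (1,3) ∈ E(G2) ✓
  (1,5) → (φ(1),φ(5)) = (5,7) ∈ E(G2) ✓
  (1,6) → (φ(1),φ(6)) = (0,7) ∈ E(G2) ✓
  (1,7) → (φ(1),φ(7)) = (7,8) ∈ E(G2) ✓
  (2,5) → (φ(2),φ(5)) = (2,5) ∈ E(G2) ✓
  (2,6) → (φ(2),φ(6)) = (0,2) ∈ E(G2) ✓
  (2,8) → (φ(2),φ(8)) = (2,3) ∈ E(G2) ✓
  (2,9) → (φ(2),φ(9)) = (2,9) ∈ E(G2) ✓
  (3,6) → (φ(3),φ(6)) = (0,4) ∈ E(G2) ✓
  (3,8) → (φ(3),φ(8)) = (3,4) ∈ E(G2) ✓
  (4,7) → (φ(4),φ(7)) = (6,8) ∈ E(G2) ✓
  (5,6) → (φ(5),φ(6)) = (0,5) ∈ E(G2) ✓
  (5,8) → (φ(5),φ(8)) = (3,5) ∈ E(G2) ✓
  (7,8) → (φ(7),φ(8)) = (3,8) ∈ E(G2) ✓
  (7,9) → (φ(7),φ(9)) = (8,9) ∈ E(G2) ✓
All 17 edges of G1 map to edges of G2, and |E(G1)| = |E(G2)| = 17, so φ is a bijection on edges as well as vertices. Hence G1 ≅ G2.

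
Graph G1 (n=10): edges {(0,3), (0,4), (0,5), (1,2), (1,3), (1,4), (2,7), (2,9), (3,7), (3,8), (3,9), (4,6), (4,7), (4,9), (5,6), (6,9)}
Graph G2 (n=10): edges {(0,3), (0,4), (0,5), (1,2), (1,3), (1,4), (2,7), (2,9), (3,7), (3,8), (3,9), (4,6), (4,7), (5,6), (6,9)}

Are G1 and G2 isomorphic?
No, not isomorphic

The graphs are NOT isomorphic.

Counting edges: G1 has 16 edge(s); G2 has 15 edge(s).
Edge count is an isomorphism invariant (a bijection on vertices induces a bijection on edges), so differing edge counts rule out isomorphism.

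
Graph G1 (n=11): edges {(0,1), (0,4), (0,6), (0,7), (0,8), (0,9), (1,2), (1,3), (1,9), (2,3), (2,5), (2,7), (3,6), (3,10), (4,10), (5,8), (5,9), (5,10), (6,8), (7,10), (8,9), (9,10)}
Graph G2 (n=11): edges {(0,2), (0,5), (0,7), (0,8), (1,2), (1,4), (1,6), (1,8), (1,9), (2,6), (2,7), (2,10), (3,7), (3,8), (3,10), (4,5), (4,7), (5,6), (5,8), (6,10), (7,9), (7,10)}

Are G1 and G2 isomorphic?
Yes, isomorphic

The graphs are isomorphic.
One valid mapping φ: V(G1) → V(G2): 0→7, 1→0, 2→5, 3→8, 4→9, 5→6, 6→3, 7→4, 8→10, 9→2, 10→1

Verify φ preserves adjacency — for each edge of G1, its image is an edge of G2:
  (0,1) → (φ(0),φ(1)) = (0,7) ∈ E(G2) ✓
  (0,4) → (φ(0),φ(4)) = (7,9) ∈ E(G2) ✓
  (0,6) → (φ(0),φ(6)) = (3,7) ∈ E(G2) ✓
  (0,7) → (φ(0),φ(7)) = (4,7) ∈ E(G2) ✓
  (0,8) → (φ(0),φ(8)) = (7,10) ∈ E(G2) ✓
  (0,9) → (φ(0),φ(9)) = (2,7) ∈ E(G2) ✓
  (1,2) → (φ(1),φ(2)) = (0,5) ∈ E(G2) ✓
  (1,3) → (φ(1),φ(3)) = (0,8) ∈ E(G2) ✓
  (1,9) → (φ(1),φ(9)) = (0,2) ∈ E(G2) ✓
  (2,3) → (φ(2),φ(3)) = (5,8) ∈ E(G2) ✓
  (2,5) → (φ(2),φ(5)) = (5,6) ∈ E(G2) ✓
  (2,7) → (φ(2),φ(7)) = (4,5) ∈ E(G2) ✓
  (3,6) → (φ(3),φ(6)) = (3,8) ∈ E(G2) ✓
  (3,10) → (φ(3),φ(10)) = (1,8) ∈ E(G2) ✓
  (4,10) → (φ(4),φ(10)) = (1,9) ∈ E(G2) ✓
  (5,8) → (φ(5),φ(8)) = (6,10) ∈ E(G2) ✓
  (5,9) → (φ(5),φ(9)) = (2,6) ∈ E(G2) ✓
  (5,10) → (φ(5),φ(10)) = (1,6) ∈ E(G2) ✓
  (6,8) → (φ(6),φ(8)) = (3,10) ∈ E(G2) ✓
  (7,10) → (φ(7),φ(10)) = (1,4) ∈ E(G2) ✓
  (8,9) → (φ(8),φ(9)) = (2,10) ∈ E(G2) ✓
  (9,10) → (φ(9),φ(10)) = (1,2) ∈ E(G2) ✓
All 22 edges of G1 map to edges of G2, and |E(G1)| = |E(G2)| = 22, so φ is a bijection on edges as well as vertices. Hence G1 ≅ G2.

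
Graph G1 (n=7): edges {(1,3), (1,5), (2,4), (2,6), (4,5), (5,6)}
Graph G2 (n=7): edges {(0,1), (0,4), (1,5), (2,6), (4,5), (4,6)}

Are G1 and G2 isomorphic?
Yes, isomorphic

The graphs are isomorphic.
One valid mapping φ: V(G1) → V(G2): 0→3, 1→6, 2→1, 3→2, 4→5, 5→4, 6→0

Verify φ preserves adjacency — for each edge of G1, its image is an edge of G2:
  (1,3) → (φ(1),φ(3)) = (2,6) ∈ E(G2) ✓
  (1,5) → (φ(1),φ(5)) = (4,6) ∈ E(G2) ✓
  (2,4) → (φ(2),φ(4)) = (1,5) ∈ E(G2) ✓
  (2,6) → (φ(2),φ(6)) = (0,1) ∈ E(G2) ✓
  (4,5) → (φ(4),φ(5)) = (4,5) ∈ E(G2) ✓
  (5,6) → (φ(5),φ(6)) = (0,4) ∈ E(G2) ✓
All 6 edges of G1 map to edges of G2, and |E(G1)| = |E(G2)| = 6, so φ is a bijection on edges as well as vertices. Hence G1 ≅ G2.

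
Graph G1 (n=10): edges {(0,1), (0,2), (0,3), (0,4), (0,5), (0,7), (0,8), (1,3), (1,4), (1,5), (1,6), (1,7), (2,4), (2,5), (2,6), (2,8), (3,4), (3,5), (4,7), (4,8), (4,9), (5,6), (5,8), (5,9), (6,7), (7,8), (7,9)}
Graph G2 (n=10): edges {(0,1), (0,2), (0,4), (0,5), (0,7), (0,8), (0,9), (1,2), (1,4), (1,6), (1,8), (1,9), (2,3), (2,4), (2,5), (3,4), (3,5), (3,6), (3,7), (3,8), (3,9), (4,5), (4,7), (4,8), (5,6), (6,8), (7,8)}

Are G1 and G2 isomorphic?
Yes, isomorphic

The graphs are isomorphic.
One valid mapping φ: V(G1) → V(G2): 0→4, 1→8, 2→5, 3→7, 4→0, 5→3, 6→6, 7→1, 8→2, 9→9

Verify φ preserves adjacency — for each edge of G1, its image is an edge of G2:
  (0,1) → (φ(0),φ(1)) = (4,8) ∈ E(G2) ✓
  (0,2) → (φ(0),φ(2)) = (4,5) ∈ E(G2) ✓
  (0,3) → (φ(0),φ(3)) = (4,7) ∈ E(G2) ✓
  (0,4) → (φ(0),φ(4)) = (0,4) ∈ E(G2) ✓
  (0,5) → (φ(0),φ(5)) = (3,4) ∈ E(G2) ✓
  (0,7) → (φ(0),φ(7)) = (1,4) ∈ E(G2) ✓
  (0,8) → (φ(0),φ(8)) = (2,4) ∈ E(G2) ✓
  (1,3) → (φ(1),φ(3)) = (7,8) ∈ E(G2) ✓
  (1,4) → (φ(1),φ(4)) = (0,8) ∈ E(G2) ✓
  (1,5) → (φ(1),φ(5)) = (3,8) ∈ E(G2) ✓
  (1,6) → (φ(1),φ(6)) = (6,8) ∈ E(G2) ✓
  (1,7) → (φ(1),φ(7)) = (1,8) ∈ E(G2) ✓
  (2,4) → (φ(2),φ(4)) = (0,5) ∈ E(G2) ✓
  (2,5) → (φ(2),φ(5)) = (3,5) ∈ E(G2) ✓
  (2,6) → (φ(2),φ(6)) = (5,6) ∈ E(G2) ✓
  (2,8) → (φ(2),φ(8)) = (2,5) ∈ E(G2) ✓
  (3,4) → (φ(3),φ(4)) = (0,7) ∈ E(G2) ✓
  (3,5) → (φ(3),φ(5)) = (3,7) ∈ E(G2) ✓
  (4,7) → (φ(4),φ(7)) = (0,1) ∈ E(G2) ✓
  (4,8) → (φ(4),φ(8)) = (0,2) ∈ E(G2) ✓
  (4,9) → (φ(4),φ(9)) = (0,9) ∈ E(G2) ✓
  (5,6) → (φ(5),φ(6)) = (3,6) ∈ E(G2) ✓
  (5,8) → (φ(5),φ(8)) = (2,3) ∈ E(G2) ✓
  (5,9) → (φ(5),φ(9)) = (3,9) ∈ E(G2) ✓
  (6,7) → (φ(6),φ(7)) = (1,6) ∈ E(G2) ✓
  (7,8) → (φ(7),φ(8)) = (1,2) ∈ E(G2) ✓
  (7,9) → (φ(7),φ(9)) = (1,9) ∈ E(G2) ✓
All 27 edges of G1 map to edges of G2, and |E(G1)| = |E(G2)| = 27, so φ is a bijection on edges as well as vertices. Hence G1 ≅ G2.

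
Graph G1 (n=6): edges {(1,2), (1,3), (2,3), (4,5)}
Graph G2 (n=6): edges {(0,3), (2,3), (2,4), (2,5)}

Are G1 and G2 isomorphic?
No, not isomorphic

The graphs are NOT isomorphic.

Counting triangles (3-cliques): G1 has 1, G2 has 0.
Triangle count is an isomorphism invariant, so differing triangle counts rule out isomorphism.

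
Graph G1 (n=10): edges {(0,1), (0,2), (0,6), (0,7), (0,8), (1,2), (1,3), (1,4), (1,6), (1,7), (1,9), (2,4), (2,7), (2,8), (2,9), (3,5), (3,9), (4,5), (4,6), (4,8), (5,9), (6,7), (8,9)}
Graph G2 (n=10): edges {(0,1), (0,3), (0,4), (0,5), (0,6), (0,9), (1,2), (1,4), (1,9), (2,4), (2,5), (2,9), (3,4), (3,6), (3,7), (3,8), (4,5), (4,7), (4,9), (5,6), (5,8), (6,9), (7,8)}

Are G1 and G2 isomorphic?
Yes, isomorphic

The graphs are isomorphic.
One valid mapping φ: V(G1) → V(G2): 0→9, 1→4, 2→0, 3→7, 4→5, 5→8, 6→2, 7→1, 8→6, 9→3

Verify φ preserves adjacency — for each edge of G1, its image is an edge of G2:
  (0,1) → (φ(0),φ(1)) = (4,9) ∈ E(G2) ✓
  (0,2) → (φ(0),φ(2)) = (0,9) ∈ E(G2) ✓
  (0,6) → (φ(0),φ(6)) = (2,9) ∈ E(G2) ✓
  (0,7) → (φ(0),φ(7)) = (1,9) ∈ E(G2) ✓
  (0,8) → (φ(0),φ(8)) = (6,9) ∈ E(G2) ✓
  (1,2) → (φ(1),φ(2)) = (0,4) ∈ E(G2) ✓
  (1,3) → (φ(1),φ(3)) = (4,7) ∈ E(G2) ✓
  (1,4) → (φ(1),φ(4)) = (4,5) ∈ E(G2) ✓
  (1,6) → (φ(1),φ(6)) = (2,4) ∈ E(G2) ✓
  (1,7) → (φ(1),φ(7)) = (1,4) ∈ E(G2) ✓
  (1,9) → (φ(1),φ(9)) = (3,4) ∈ E(G2) ✓
  (2,4) → (φ(2),φ(4)) = (0,5) ∈ E(G2) ✓
  (2,7) → (φ(2),φ(7)) = (0,1) ∈ E(G2) ✓
  (2,8) → (φ(2),φ(8)) = (0,6) ∈ E(G2) ✓
  (2,9) → (φ(2),φ(9)) = (0,3) ∈ E(G2) ✓
  (3,5) → (φ(3),φ(5)) = (7,8) ∈ E(G2) ✓
  (3,9) → (φ(3),φ(9)) = (3,7) ∈ E(G2) ✓
  (4,5) → (φ(4),φ(5)) = (5,8) ∈ E(G2) ✓
  (4,6) → (φ(4),φ(6)) = (2,5) ∈ E(G2) ✓
  (4,8) → (φ(4),φ(8)) = (5,6) ∈ E(G2) ✓
  (5,9) → (φ(5),φ(9)) = (3,8) ∈ E(G2) ✓
  (6,7) → (φ(6),φ(7)) = (1,2) ∈ E(G2) ✓
  (8,9) → (φ(8),φ(9)) = (3,6) ∈ E(G2) ✓
All 23 edges of G1 map to edges of G2, and |E(G1)| = |E(G2)| = 23, so φ is a bijection on edges as well as vertices. Hence G1 ≅ G2.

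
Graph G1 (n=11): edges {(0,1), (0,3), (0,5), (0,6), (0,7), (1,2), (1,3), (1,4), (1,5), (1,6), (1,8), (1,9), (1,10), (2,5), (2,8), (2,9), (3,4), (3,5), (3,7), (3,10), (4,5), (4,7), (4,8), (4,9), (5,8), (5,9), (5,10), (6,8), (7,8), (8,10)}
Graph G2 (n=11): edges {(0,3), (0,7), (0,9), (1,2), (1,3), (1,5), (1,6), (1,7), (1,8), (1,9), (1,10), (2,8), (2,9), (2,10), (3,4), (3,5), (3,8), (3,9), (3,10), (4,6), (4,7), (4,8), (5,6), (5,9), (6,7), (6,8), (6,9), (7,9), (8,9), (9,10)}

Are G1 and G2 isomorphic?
Yes, isomorphic

The graphs are isomorphic.
One valid mapping φ: V(G1) → V(G2): 0→7, 1→9, 2→10, 3→6, 4→8, 5→1, 6→0, 7→4, 8→3, 9→2, 10→5

Verify φ preserves adjacency — for each edge of G1, its image is an edge of G2:
  (0,1) → (φ(0),φ(1)) = (7,9) ∈ E(G2) ✓
  (0,3) → (φ(0),φ(3)) = (6,7) ∈ E(G2) ✓
  (0,5) → (φ(0),φ(5)) = (1,7) ∈ E(G2) ✓
  (0,6) → (φ(0),φ(6)) = (0,7) ∈ E(G2) ✓
  (0,7) → (φ(0),φ(7)) = (4,7) ∈ E(G2) ✓
  (1,2) → (φ(1),φ(2)) = (9,10) ∈ E(G2) ✓
  (1,3) → (φ(1),φ(3)) = (6,9) ∈ E(G2) ✓
  (1,4) → (φ(1),φ(4)) = (8,9) ∈ E(G2) ✓
  (1,5) → (φ(1),φ(5)) = (1,9) ∈ E(G2) ✓
  (1,6) → (φ(1),φ(6)) = (0,9) ∈ E(G2) ✓
  (1,8) → (φ(1),φ(8)) = (3,9) ∈ E(G2) ✓
  (1,9) → (φ(1),φ(9)) = (2,9) ∈ E(G2) ✓
  (1,10) → (φ(1),φ(10)) = (5,9) ∈ E(G2) ✓
  (2,5) → (φ(2),φ(5)) = (1,10) ∈ E(G2) ✓
  (2,8) → (φ(2),φ(8)) = (3,10) ∈ E(G2) ✓
  (2,9) → (φ(2),φ(9)) = (2,10) ∈ E(G2) ✓
  (3,4) → (φ(3),φ(4)) = (6,8) ∈ E(G2) ✓
  (3,5) → (φ(3),φ(5)) = (1,6) ∈ E(G2) ✓
  (3,7) → (φ(3),φ(7)) = (4,6) ∈ E(G2) ✓
  (3,10) → (φ(3),φ(10)) = (5,6) ∈ E(G2) ✓
  (4,5) → (φ(4),φ(5)) = (1,8) ∈ E(G2) ✓
  (4,7) → (φ(4),φ(7)) = (4,8) ∈ E(G2) ✓
  (4,8) → (φ(4),φ(8)) = (3,8) ∈ E(G2) ✓
  (4,9) → (φ(4),φ(9)) = (2,8) ∈ E(G2) ✓
  (5,8) → (φ(5),φ(8)) = (1,3) ∈ E(G2) ✓
  (5,9) → (φ(5),φ(9)) = (1,2) ∈ E(G2) ✓
  (5,10) → (φ(5),φ(10)) = (1,5) ∈ E(G2) ✓
  (6,8) → (φ(6),φ(8)) = (0,3) ∈ E(G2) ✓
  (7,8) → (φ(7),φ(8)) = (3,4) ∈ E(G2) ✓
  (8,10) → (φ(8),φ(10)) = (3,5) ∈ E(G2) ✓
All 30 edges of G1 map to edges of G2, and |E(G1)| = |E(G2)| = 30, so φ is a bijection on edges as well as vertices. Hence G1 ≅ G2.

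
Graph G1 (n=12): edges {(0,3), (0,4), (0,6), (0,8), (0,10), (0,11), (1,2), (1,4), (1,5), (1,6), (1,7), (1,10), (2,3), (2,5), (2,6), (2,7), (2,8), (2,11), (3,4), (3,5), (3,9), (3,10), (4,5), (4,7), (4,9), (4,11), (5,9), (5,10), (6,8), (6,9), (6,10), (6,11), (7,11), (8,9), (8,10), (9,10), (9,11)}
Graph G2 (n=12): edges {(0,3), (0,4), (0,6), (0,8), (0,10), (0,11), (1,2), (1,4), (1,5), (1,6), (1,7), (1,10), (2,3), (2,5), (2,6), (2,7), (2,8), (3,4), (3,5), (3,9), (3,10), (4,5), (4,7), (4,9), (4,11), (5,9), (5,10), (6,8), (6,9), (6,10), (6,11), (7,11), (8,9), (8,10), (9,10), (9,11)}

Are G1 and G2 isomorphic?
No, not isomorphic

The graphs are NOT isomorphic.

Counting edges: G1 has 37 edge(s); G2 has 36 edge(s).
Edge count is an isomorphism invariant (a bijection on vertices induces a bijection on edges), so differing edge counts rule out isomorphism.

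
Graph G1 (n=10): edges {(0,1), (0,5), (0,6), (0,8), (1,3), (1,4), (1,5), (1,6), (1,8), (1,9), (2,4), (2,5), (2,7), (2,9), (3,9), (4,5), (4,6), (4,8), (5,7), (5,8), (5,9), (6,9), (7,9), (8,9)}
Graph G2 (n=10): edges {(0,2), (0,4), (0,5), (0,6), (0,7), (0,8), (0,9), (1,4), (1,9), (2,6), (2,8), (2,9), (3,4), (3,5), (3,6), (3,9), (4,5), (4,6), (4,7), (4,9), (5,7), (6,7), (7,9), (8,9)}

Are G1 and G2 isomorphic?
Yes, isomorphic

The graphs are isomorphic.
One valid mapping φ: V(G1) → V(G2): 0→5, 1→4, 2→2, 3→1, 4→6, 5→0, 6→3, 7→8, 8→7, 9→9

Verify φ preserves adjacency — for each edge of G1, its image is an edge of G2:
  (0,1) → (φ(0),φ(1)) = (4,5) ∈ E(G2) ✓
  (0,5) → (φ(0),φ(5)) = (0,5) ∈ E(G2) ✓
  (0,6) → (φ(0),φ(6)) = (3,5) ∈ E(G2) ✓
  (0,8) → (φ(0),φ(8)) = (5,7) ∈ E(G2) ✓
  (1,3) → (φ(1),φ(3)) = (1,4) ∈ E(G2) ✓
  (1,4) → (φ(1),φ(4)) = (4,6) ∈ E(G2) ✓
  (1,5) → (φ(1),φ(5)) = (0,4) ∈ E(G2) ✓
  (1,6) → (φ(1),φ(6)) = (3,4) ∈ E(G2) ✓
  (1,8) → (φ(1),φ(8)) = (4,7) ∈ E(G2) ✓
  (1,9) → (φ(1),φ(9)) = (4,9) ∈ E(G2) ✓
  (2,4) → (φ(2),φ(4)) = (2,6) ∈ E(G2) ✓
  (2,5) → (φ(2),φ(5)) = (0,2) ∈ E(G2) ✓
  (2,7) → (φ(2),φ(7)) = (2,8) ∈ E(G2) ✓
  (2,9) → (φ(2),φ(9)) = (2,9) ∈ E(G2) ✓
  (3,9) → (φ(3),φ(9)) = (1,9) ∈ E(G2) ✓
  (4,5) → (φ(4),φ(5)) = (0,6) ∈ E(G2) ✓
  (4,6) → (φ(4),φ(6)) = (3,6) ∈ E(G2) ✓
  (4,8) → (φ(4),φ(8)) = (6,7) ∈ E(G2) ✓
  (5,7) → (φ(5),φ(7)) = (0,8) ∈ E(G2) ✓
  (5,8) → (φ(5),φ(8)) = (0,7) ∈ E(G2) ✓
  (5,9) → (φ(5),φ(9)) = (0,9) ∈ E(G2) ✓
  (6,9) → (φ(6),φ(9)) = (3,9) ∈ E(G2) ✓
  (7,9) → (φ(7),φ(9)) = (8,9) ∈ E(G2) ✓
  (8,9) → (φ(8),φ(9)) = (7,9) ∈ E(G2) ✓
All 24 edges of G1 map to edges of G2, and |E(G1)| = |E(G2)| = 24, so φ is a bijection on edges as well as vertices. Hence G1 ≅ G2.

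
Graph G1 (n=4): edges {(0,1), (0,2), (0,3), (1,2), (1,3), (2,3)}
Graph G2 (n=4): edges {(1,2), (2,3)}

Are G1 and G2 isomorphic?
No, not isomorphic

The graphs are NOT isomorphic.

Degrees in G1: deg(0)=3, deg(1)=3, deg(2)=3, deg(3)=3.
Sorted degree sequence of G1: [3, 3, 3, 3].
Degrees in G2: deg(0)=0, deg(1)=1, deg(2)=2, deg(3)=1.
Sorted degree sequence of G2: [2, 1, 1, 0].
The (sorted) degree sequence is an isomorphism invariant, so since G1 and G2 have different degree sequences they cannot be isomorphic.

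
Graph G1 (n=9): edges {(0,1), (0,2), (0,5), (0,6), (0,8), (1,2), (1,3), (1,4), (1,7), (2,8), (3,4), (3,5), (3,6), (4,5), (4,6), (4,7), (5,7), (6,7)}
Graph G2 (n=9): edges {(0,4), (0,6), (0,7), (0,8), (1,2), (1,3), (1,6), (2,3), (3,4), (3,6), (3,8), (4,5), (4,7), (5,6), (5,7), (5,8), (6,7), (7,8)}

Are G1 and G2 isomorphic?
Yes, isomorphic

The graphs are isomorphic.
One valid mapping φ: V(G1) → V(G2): 0→3, 1→6, 2→1, 3→5, 4→7, 5→4, 6→8, 7→0, 8→2

Verify φ preserves adjacency — for each edge of G1, its image is an edge of G2:
  (0,1) → (φ(0),φ(1)) = (3,6) ∈ E(G2) ✓
  (0,2) → (φ(0),φ(2)) = (1,3) ∈ E(G2) ✓
  (0,5) → (φ(0),φ(5)) = (3,4) ∈ E(G2) ✓
  (0,6) → (φ(0),φ(6)) = (3,8) ∈ E(G2) ✓
  (0,8) → (φ(0),φ(8)) = (2,3) ∈ E(G2) ✓
  (1,2) → (φ(1),φ(2)) = (1,6) ∈ E(G2) ✓
  (1,3) → (φ(1),φ(3)) = (5,6) ∈ E(G2) ✓
  (1,4) → (φ(1),φ(4)) = (6,7) ∈ E(G2) ✓
  (1,7) → (φ(1),φ(7)) = (0,6) ∈ E(G2) ✓
  (2,8) → (φ(2),φ(8)) = (1,2) ∈ E(G2) ✓
  (3,4) → (φ(3),φ(4)) = (5,7) ∈ E(G2) ✓
  (3,5) → (φ(3),φ(5)) = (4,5) ∈ E(G2) ✓
  (3,6) → (φ(3),φ(6)) = (5,8) ∈ E(G2) ✓
  (4,5) → (φ(4),φ(5)) = (4,7) ∈ E(G2) ✓
  (4,6) → (φ(4),φ(6)) = (7,8) ∈ E(G2) ✓
  (4,7) → (φ(4),φ(7)) = (0,7) ∈ E(G2) ✓
  (5,7) → (φ(5),φ(7)) = (0,4) ∈ E(G2) ✓
  (6,7) → (φ(6),φ(7)) = (0,8) ∈ E(G2) ✓
All 18 edges of G1 map to edges of G2, and |E(G1)| = |E(G2)| = 18, so φ is a bijection on edges as well as vertices. Hence G1 ≅ G2.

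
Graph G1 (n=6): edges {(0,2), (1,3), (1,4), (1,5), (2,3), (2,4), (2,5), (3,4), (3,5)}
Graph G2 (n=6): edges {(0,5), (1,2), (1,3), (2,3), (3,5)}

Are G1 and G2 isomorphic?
No, not isomorphic

The graphs are NOT isomorphic.

Counting triangles (3-cliques): G1 has 4, G2 has 1.
Triangle count is an isomorphism invariant, so differing triangle counts rule out isomorphism.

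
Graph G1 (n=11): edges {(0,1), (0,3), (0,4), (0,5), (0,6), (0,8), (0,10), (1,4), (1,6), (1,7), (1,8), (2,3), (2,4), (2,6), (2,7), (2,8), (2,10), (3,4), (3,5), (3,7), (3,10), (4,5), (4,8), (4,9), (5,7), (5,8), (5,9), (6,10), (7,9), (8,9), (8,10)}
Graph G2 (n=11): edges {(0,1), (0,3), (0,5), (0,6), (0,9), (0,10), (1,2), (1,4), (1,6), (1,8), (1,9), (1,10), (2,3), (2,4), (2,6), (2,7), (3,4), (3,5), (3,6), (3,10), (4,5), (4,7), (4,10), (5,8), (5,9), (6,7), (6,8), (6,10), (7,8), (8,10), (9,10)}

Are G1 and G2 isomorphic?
Yes, isomorphic

The graphs are isomorphic.
One valid mapping φ: V(G1) → V(G2): 0→6, 1→8, 2→4, 3→3, 4→10, 5→0, 6→7, 7→5, 8→1, 9→9, 10→2

Verify φ preserves adjacency — for each edge of G1, its image is an edge of G2:
  (0,1) → (φ(0),φ(1)) = (6,8) ∈ E(G2) ✓
  (0,3) → (φ(0),φ(3)) = (3,6) ∈ E(G2) ✓
  (0,4) → (φ(0),φ(4)) = (6,10) ∈ E(G2) ✓
  (0,5) → (φ(0),φ(5)) = (0,6) ∈ E(G2) ✓
  (0,6) → (φ(0),φ(6)) = (6,7) ∈ E(G2) ✓
  (0,8) → (φ(0),φ(8)) = (1,6) ∈ E(G2) ✓
  (0,10) → (φ(0),φ(10)) = (2,6) ∈ E(G2) ✓
  (1,4) → (φ(1),φ(4)) = (8,10) ∈ E(G2) ✓
  (1,6) → (φ(1),φ(6)) = (7,8) ∈ E(G2) ✓
  (1,7) → (φ(1),φ(7)) = (5,8) ∈ E(G2) ✓
  (1,8) → (φ(1),φ(8)) = (1,8) ∈ E(G2) ✓
  (2,3) → (φ(2),φ(3)) = (3,4) ∈ E(G2) ✓
  (2,4) → (φ(2),φ(4)) = (4,10) ∈ E(G2) ✓
  (2,6) → (φ(2),φ(6)) = (4,7) ∈ E(G2) ✓
  (2,7) → (φ(2),φ(7)) = (4,5) ∈ E(G2) ✓
  (2,8) → (φ(2),φ(8)) = (1,4) ∈ E(G2) ✓
  (2,10) → (φ(2),φ(10)) = (2,4) ∈ E(G2) ✓
  (3,4) → (φ(3),φ(4)) = (3,10) ∈ E(G2) ✓
  (3,5) → (φ(3),φ(5)) = (0,3) ∈ E(G2) ✓
  (3,7) → (φ(3),φ(7)) = (3,5) ∈ E(G2) ✓
  (3,10) → (φ(3),φ(10)) = (2,3) ∈ E(G2) ✓
  (4,5) → (φ(4),φ(5)) = (0,10) ∈ E(G2) ✓
  (4,8) → (φ(4),φ(8)) = (1,10) ∈ E(G2) ✓
  (4,9) → (φ(4),φ(9)) = (9,10) ∈ E(G2) ✓
  (5,7) → (φ(5),φ(7)) = (0,5) ∈ E(G2) ✓
  (5,8) → (φ(5),φ(8)) = (0,1) ∈ E(G2) ✓
  (5,9) → (φ(5),φ(9)) = (0,9) ∈ E(G2) ✓
  (6,10) → (φ(6),φ(10)) = (2,7) ∈ E(G2) ✓
  (7,9) → (φ(7),φ(9)) = (5,9) ∈ E(G2) ✓
  (8,9) → (φ(8),φ(9)) = (1,9) ∈ E(G2) ✓
  (8,10) → (φ(8),φ(10)) = (1,2) ∈ E(G2) ✓
All 31 edges of G1 map to edges of G2, and |E(G1)| = |E(G2)| = 31, so φ is a bijection on edges as well as vertices. Hence G1 ≅ G2.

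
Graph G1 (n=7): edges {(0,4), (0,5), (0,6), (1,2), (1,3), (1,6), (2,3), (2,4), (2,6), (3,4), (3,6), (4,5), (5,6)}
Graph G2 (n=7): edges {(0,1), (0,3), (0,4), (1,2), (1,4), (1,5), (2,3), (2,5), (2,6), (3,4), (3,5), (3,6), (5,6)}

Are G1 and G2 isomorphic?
Yes, isomorphic

The graphs are isomorphic.
One valid mapping φ: V(G1) → V(G2): 0→0, 1→6, 2→5, 3→2, 4→1, 5→4, 6→3

Verify φ preserves adjacency — for each edge of G1, its image is an edge of G2:
  (0,4) → (φ(0),φ(4)) = (0,1) ∈ E(G2) ✓
  (0,5) → (φ(0),φ(5)) = (0,4) ∈ E(G2) ✓
  (0,6) → (φ(0),φ(6)) = (0,3) ∈ E(G2) ✓
  (1,2) → (φ(1),φ(2)) = (5,6) ∈ E(G2) ✓
  (1,3) → (φ(1),φ(3)) = (2,6) ∈ E(G2) ✓
  (1,6) → (φ(1),φ(6)) = (3,6) ∈ E(G2) ✓
  (2,3) → (φ(2),φ(3)) = (2,5) ∈ E(G2) ✓
  (2,4) → (φ(2),φ(4)) = (1,5) ∈ E(G2) ✓
  (2,6) → (φ(2),φ(6)) = (3,5) ∈ E(G2) ✓
  (3,4) → (φ(3),φ(4)) = (1,2) ∈ E(G2) ✓
  (3,6) → (φ(3),φ(6)) = (2,3) ∈ E(G2) ✓
  (4,5) → (φ(4),φ(5)) = (1,4) ∈ E(G2) ✓
  (5,6) → (φ(5),φ(6)) = (3,4) ∈ E(G2) ✓
All 13 edges of G1 map to edges of G2, and |E(G1)| = |E(G2)| = 13, so φ is a bijection on edges as well as vertices. Hence G1 ≅ G2.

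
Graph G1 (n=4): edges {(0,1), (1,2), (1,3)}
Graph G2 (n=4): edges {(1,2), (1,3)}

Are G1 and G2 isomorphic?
No, not isomorphic

The graphs are NOT isomorphic.

Counting edges: G1 has 3 edge(s); G2 has 2 edge(s).
Edge count is an isomorphism invariant (a bijection on vertices induces a bijection on edges), so differing edge counts rule out isomorphism.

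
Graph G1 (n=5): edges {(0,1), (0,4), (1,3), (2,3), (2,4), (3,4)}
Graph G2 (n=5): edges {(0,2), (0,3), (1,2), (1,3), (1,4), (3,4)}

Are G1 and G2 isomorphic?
Yes, isomorphic

The graphs are isomorphic.
One valid mapping φ: V(G1) → V(G2): 0→0, 1→2, 2→4, 3→1, 4→3

Verify φ preserves adjacency — for each edge of G1, its image is an edge of G2:
  (0,1) → (φ(0),φ(1)) = (0,2) ∈ E(G2) ✓
  (0,4) → (φ(0),φ(4)) = (0,3) ∈ E(G2) ✓
  (1,3) → (φ(1),φ(3)) = (1,2) ∈ E(G2) ✓
  (2,3) → (φ(2),φ(3)) = (1,4) ∈ E(G2) ✓
  (2,4) → (φ(2),φ(4)) = (3,4) ∈ E(G2) ✓
  (3,4) → (φ(3),φ(4)) = (1,3) ∈ E(G2) ✓
All 6 edges of G1 map to edges of G2, and |E(G1)| = |E(G2)| = 6, so φ is a bijection on edges as well as vertices. Hence G1 ≅ G2.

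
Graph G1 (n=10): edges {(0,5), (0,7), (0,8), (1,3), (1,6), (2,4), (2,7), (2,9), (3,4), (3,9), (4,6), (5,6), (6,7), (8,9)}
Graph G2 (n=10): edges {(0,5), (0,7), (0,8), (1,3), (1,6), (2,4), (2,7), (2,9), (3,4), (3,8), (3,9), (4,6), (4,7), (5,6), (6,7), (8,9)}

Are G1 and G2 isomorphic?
No, not isomorphic

The graphs are NOT isomorphic.

Counting edges: G1 has 14 edge(s); G2 has 16 edge(s).
Edge count is an isomorphism invariant (a bijection on vertices induces a bijection on edges), so differing edge counts rule out isomorphism.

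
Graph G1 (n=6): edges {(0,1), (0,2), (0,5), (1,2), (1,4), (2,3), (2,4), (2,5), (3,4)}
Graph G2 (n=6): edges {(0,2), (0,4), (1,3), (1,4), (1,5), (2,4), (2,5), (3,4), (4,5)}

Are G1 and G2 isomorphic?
Yes, isomorphic

The graphs are isomorphic.
One valid mapping φ: V(G1) → V(G2): 0→1, 1→5, 2→4, 3→0, 4→2, 5→3

Verify φ preserves adjacency — for each edge of G1, its image is an edge of G2:
  (0,1) → (φ(0),φ(1)) = (1,5) ∈ E(G2) ✓
  (0,2) → (φ(0),φ(2)) = (1,4) ∈ E(G2) ✓
  (0,5) → (φ(0),φ(5)) = (1,3) ∈ E(G2) ✓
  (1,2) → (φ(1),φ(2)) = (4,5) ∈ E(G2) ✓
  (1,4) → (φ(1),φ(4)) = (2,5) ∈ E(G2) ✓
  (2,3) → (φ(2),φ(3)) = (0,4) ∈ E(G2) ✓
  (2,4) → (φ(2),φ(4)) = (2,4) ∈ E(G2) ✓
  (2,5) → (φ(2),φ(5)) = (3,4) ∈ E(G2) ✓
  (3,4) → (φ(3),φ(4)) = (0,2) ∈ E(G2) ✓
All 9 edges of G1 map to edges of G2, and |E(G1)| = |E(G2)| = 9, so φ is a bijection on edges as well as vertices. Hence G1 ≅ G2.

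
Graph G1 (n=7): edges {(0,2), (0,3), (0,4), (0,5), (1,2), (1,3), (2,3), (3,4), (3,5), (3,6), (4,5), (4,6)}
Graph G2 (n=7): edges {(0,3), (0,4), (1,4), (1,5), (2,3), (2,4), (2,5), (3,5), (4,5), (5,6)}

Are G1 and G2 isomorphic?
No, not isomorphic

The graphs are NOT isomorphic.

Counting triangles (3-cliques): G1 has 7, G2 has 3.
Triangle count is an isomorphism invariant, so differing triangle counts rule out isomorphism.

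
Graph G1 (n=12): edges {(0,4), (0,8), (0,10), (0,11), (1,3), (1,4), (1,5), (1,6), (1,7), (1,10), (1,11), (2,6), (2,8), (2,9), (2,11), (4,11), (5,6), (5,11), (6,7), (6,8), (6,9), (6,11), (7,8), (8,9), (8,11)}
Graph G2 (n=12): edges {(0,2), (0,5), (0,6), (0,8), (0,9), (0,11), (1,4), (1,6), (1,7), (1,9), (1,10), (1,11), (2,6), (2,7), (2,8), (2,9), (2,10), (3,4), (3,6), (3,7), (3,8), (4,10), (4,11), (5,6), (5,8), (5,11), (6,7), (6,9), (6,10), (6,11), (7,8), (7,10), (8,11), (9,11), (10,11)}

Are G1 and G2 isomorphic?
No, not isomorphic

The graphs are NOT isomorphic.

Degrees in G1: deg(0)=4, deg(1)=7, deg(2)=4, deg(3)=1, deg(4)=3, deg(5)=3, deg(6)=7, deg(7)=3, deg(8)=6, deg(9)=3, deg(10)=2, deg(11)=7.
Sorted degree sequence of G1: [7, 7, 7, 6, 4, 4, 3, 3, 3, 3, 2, 1].
Degrees in G2: deg(0)=6, deg(1)=6, deg(2)=6, deg(3)=4, deg(4)=4, deg(5)=4, deg(6)=9, deg(7)=6, deg(8)=6, deg(9)=5, deg(10)=6, deg(11)=8.
Sorted degree sequence of G2: [9, 8, 6, 6, 6, 6, 6, 6, 5, 4, 4, 4].
The (sorted) degree sequence is an isomorphism invariant, so since G1 and G2 have different degree sequences they cannot be isomorphic.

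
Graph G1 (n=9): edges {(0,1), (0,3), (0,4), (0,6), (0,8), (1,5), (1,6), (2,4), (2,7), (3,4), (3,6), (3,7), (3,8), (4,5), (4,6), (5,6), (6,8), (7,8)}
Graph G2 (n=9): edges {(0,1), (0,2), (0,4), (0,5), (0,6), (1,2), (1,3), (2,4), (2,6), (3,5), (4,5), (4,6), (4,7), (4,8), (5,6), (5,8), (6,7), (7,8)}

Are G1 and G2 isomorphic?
Yes, isomorphic

The graphs are isomorphic.
One valid mapping φ: V(G1) → V(G2): 0→6, 1→7, 2→3, 3→0, 4→5, 5→8, 6→4, 7→1, 8→2

Verify φ preserves adjacency — for each edge of G1, its image is an edge of G2:
  (0,1) → (φ(0),φ(1)) = (6,7) ∈ E(G2) ✓
  (0,3) → (φ(0),φ(3)) = (0,6) ∈ E(G2) ✓
  (0,4) → (φ(0),φ(4)) = (5,6) ∈ E(G2) ✓
  (0,6) → (φ(0),φ(6)) = (4,6) ∈ E(G2) ✓
  (0,8) → (φ(0),φ(8)) = (2,6) ∈ E(G2) ✓
  (1,5) → (φ(1),φ(5)) = (7,8) ∈ E(G2) ✓
  (1,6) → (φ(1),φ(6)) = (4,7) ∈ E(G2) ✓
  (2,4) → (φ(2),φ(4)) = (3,5) ∈ E(G2) ✓
  (2,7) → (φ(2),φ(7)) = (1,3) ∈ E(G2) ✓
  (3,4) → (φ(3),φ(4)) = (0,5) ∈ E(G2) ✓
  (3,6) → (φ(3),φ(6)) = (0,4) ∈ E(G2) ✓
  (3,7) → (φ(3),φ(7)) = (0,1) ∈ E(G2) ✓
  (3,8) → (φ(3),φ(8)) = (0,2) ∈ E(G2) ✓
  (4,5) → (φ(4),φ(5)) = (5,8) ∈ E(G2) ✓
  (4,6) → (φ(4),φ(6)) = (4,5) ∈ E(G2) ✓
  (5,6) → (φ(5),φ(6)) = (4,8) ∈ E(G2) ✓
  (6,8) → (φ(6),φ(8)) = (2,4) ∈ E(G2) ✓
  (7,8) → (φ(7),φ(8)) = (1,2) ∈ E(G2) ✓
All 18 edges of G1 map to edges of G2, and |E(G1)| = |E(G2)| = 18, so φ is a bijection on edges as well as vertices. Hence G1 ≅ G2.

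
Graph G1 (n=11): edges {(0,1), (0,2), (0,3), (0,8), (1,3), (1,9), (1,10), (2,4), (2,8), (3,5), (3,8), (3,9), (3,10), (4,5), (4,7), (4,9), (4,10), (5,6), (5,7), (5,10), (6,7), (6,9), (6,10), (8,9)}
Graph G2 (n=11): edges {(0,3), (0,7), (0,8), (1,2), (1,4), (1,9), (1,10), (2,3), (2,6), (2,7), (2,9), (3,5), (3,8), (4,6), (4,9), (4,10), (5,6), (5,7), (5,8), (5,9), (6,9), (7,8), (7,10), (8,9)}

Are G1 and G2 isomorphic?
Yes, isomorphic

The graphs are isomorphic.
One valid mapping φ: V(G1) → V(G2): 0→4, 1→6, 2→10, 3→9, 4→7, 5→8, 6→3, 7→0, 8→1, 9→2, 10→5

Verify φ preserves adjacency — for each edge of G1, its image is an edge of G2:
  (0,1) → (φ(0),φ(1)) = (4,6) ∈ E(G2) ✓
  (0,2) → (φ(0),φ(2)) = (4,10) ∈ E(G2) ✓
  (0,3) → (φ(0),φ(3)) = (4,9) ∈ E(G2) ✓
  (0,8) → (φ(0),φ(8)) = (1,4) ∈ E(G2) ✓
  (1,3) → (φ(1),φ(3)) = (6,9) ∈ E(G2) ✓
  (1,9) → (φ(1),φ(9)) = (2,6) ∈ E(G2) ✓
  (1,10) → (φ(1),φ(10)) = (5,6) ∈ E(G2) ✓
  (2,4) → (φ(2),φ(4)) = (7,10) ∈ E(G2) ✓
  (2,8) → (φ(2),φ(8)) = (1,10) ∈ E(G2) ✓
  (3,5) → (φ(3),φ(5)) = (8,9) ∈ E(G2) ✓
  (3,8) → (φ(3),φ(8)) = (1,9) ∈ E(G2) ✓
  (3,9) → (φ(3),φ(9)) = (2,9) ∈ E(G2) ✓
  (3,10) → (φ(3),φ(10)) = (5,9) ∈ E(G2) ✓
  (4,5) → (φ(4),φ(5)) = (7,8) ∈ E(G2) ✓
  (4,7) → (φ(4),φ(7)) = (0,7) ∈ E(G2) ✓
  (4,9) → (φ(4),φ(9)) = (2,7) ∈ E(G2) ✓
  (4,10) → (φ(4),φ(10)) = (5,7) ∈ E(G2) ✓
  (5,6) → (φ(5),φ(6)) = (3,8) ∈ E(G2) ✓
  (5,7) → (φ(5),φ(7)) = (0,8) ∈ E(G2) ✓
  (5,10) → (φ(5),φ(10)) = (5,8) ∈ E(G2) ✓
  (6,7) → (φ(6),φ(7)) = (0,3) ∈ E(G2) ✓
  (6,9) → (φ(6),φ(9)) = (2,3) ∈ E(G2) ✓
  (6,10) → (φ(6),φ(10)) = (3,5) ∈ E(G2) ✓
  (8,9) → (φ(8),φ(9)) = (1,2) ∈ E(G2) ✓
All 24 edges of G1 map to edges of G2, and |E(G1)| = |E(G2)| = 24, so φ is a bijection on edges as well as vertices. Hence G1 ≅ G2.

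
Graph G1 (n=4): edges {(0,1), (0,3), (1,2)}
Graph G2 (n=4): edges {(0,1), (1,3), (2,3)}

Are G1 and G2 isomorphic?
Yes, isomorphic

The graphs are isomorphic.
One valid mapping φ: V(G1) → V(G2): 0→1, 1→3, 2→2, 3→0

Verify φ preserves adjacency — for each edge of G1, its image is an edge of G2:
  (0,1) → (φ(0),φ(1)) = (1,3) ∈ E(G2) ✓
  (0,3) → (φ(0),φ(3)) = (0,1) ∈ E(G2) ✓
  (1,2) → (φ(1),φ(2)) = (2,3) ∈ E(G2) ✓
All 3 edges of G1 map to edges of G2, and |E(G1)| = |E(G2)| = 3, so φ is a bijection on edges as well as vertices. Hence G1 ≅ G2.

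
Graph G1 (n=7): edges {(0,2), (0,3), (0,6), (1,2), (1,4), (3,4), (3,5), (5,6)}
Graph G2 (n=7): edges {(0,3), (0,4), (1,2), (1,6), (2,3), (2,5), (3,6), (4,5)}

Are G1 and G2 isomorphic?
Yes, isomorphic

The graphs are isomorphic.
One valid mapping φ: V(G1) → V(G2): 0→3, 1→4, 2→0, 3→2, 4→5, 5→1, 6→6

Verify φ preserves adjacency — for each edge of G1, its image is an edge of G2:
  (0,2) → (φ(0),φ(2)) = (0,3) ∈ E(G2) ✓
  (0,3) → (φ(0),φ(3)) = (2,3) ∈ E(G2) ✓
  (0,6) → (φ(0),φ(6)) = (3,6) ∈ E(G2) ✓
  (1,2) → (φ(1),φ(2)) = (0,4) ∈ E(G2) ✓
  (1,4) → (φ(1),φ(4)) = (4,5) ∈ E(G2) ✓
  (3,4) → (φ(3),φ(4)) = (2,5) ∈ E(G2) ✓
  (3,5) → (φ(3),φ(5)) = (1,2) ∈ E(G2) ✓
  (5,6) → (φ(5),φ(6)) = (1,6) ∈ E(G2) ✓
All 8 edges of G1 map to edges of G2, and |E(G1)| = |E(G2)| = 8, so φ is a bijection on edges as well as vertices. Hence G1 ≅ G2.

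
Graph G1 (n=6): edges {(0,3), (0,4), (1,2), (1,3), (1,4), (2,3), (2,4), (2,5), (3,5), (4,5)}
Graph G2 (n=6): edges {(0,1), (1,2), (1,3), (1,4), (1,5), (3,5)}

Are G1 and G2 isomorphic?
No, not isomorphic

The graphs are NOT isomorphic.

Counting triangles (3-cliques): G1 has 4, G2 has 1.
Triangle count is an isomorphism invariant, so differing triangle counts rule out isomorphism.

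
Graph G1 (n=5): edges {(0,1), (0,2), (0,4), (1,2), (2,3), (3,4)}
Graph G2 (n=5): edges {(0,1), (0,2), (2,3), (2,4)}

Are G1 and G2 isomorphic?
No, not isomorphic

The graphs are NOT isomorphic.

Counting triangles (3-cliques): G1 has 1, G2 has 0.
Triangle count is an isomorphism invariant, so differing triangle counts rule out isomorphism.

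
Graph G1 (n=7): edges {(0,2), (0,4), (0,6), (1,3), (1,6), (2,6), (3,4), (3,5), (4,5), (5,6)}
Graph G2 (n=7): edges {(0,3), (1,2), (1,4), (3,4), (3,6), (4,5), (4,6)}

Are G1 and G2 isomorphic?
No, not isomorphic

The graphs are NOT isomorphic.

Counting triangles (3-cliques): G1 has 2, G2 has 1.
Triangle count is an isomorphism invariant, so differing triangle counts rule out isomorphism.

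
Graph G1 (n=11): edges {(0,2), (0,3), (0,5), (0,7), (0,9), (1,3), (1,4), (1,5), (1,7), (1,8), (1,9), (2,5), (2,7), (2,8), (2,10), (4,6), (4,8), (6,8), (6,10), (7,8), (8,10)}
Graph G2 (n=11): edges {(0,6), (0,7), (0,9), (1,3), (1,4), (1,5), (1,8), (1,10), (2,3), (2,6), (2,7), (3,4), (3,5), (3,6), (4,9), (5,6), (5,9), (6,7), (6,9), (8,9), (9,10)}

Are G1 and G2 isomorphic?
Yes, isomorphic

The graphs are isomorphic.
One valid mapping φ: V(G1) → V(G2): 0→1, 1→9, 2→3, 3→10, 4→0, 5→4, 6→7, 7→5, 8→6, 9→8, 10→2

Verify φ preserves adjacency — for each edge of G1, its image is an edge of G2:
  (0,2) → (φ(0),φ(2)) = (1,3) ∈ E(G2) ✓
  (0,3) → (φ(0),φ(3)) = (1,10) ∈ E(G2) ✓
  (0,5) → (φ(0),φ(5)) = (1,4) ∈ E(G2) ✓
  (0,7) → (φ(0),φ(7)) = (1,5) ∈ E(G2) ✓
  (0,9) → (φ(0),φ(9)) = (1,8) ∈ E(G2) ✓
  (1,3) → (φ(1),φ(3)) = (9,10) ∈ E(G2) ✓
  (1,4) → (φ(1),φ(4)) = (0,9) ∈ E(G2) ✓
  (1,5) → (φ(1),φ(5)) = (4,9) ∈ E(G2) ✓
  (1,7) → (φ(1),φ(7)) = (5,9) ∈ E(G2) ✓
  (1,8) → (φ(1),φ(8)) = (6,9) ∈ E(G2) ✓
  (1,9) → (φ(1),φ(9)) = (8,9) ∈ E(G2) ✓
  (2,5) → (φ(2),φ(5)) = (3,4) ∈ E(G2) ✓
  (2,7) → (φ(2),φ(7)) = (3,5) ∈ E(G2) ✓
  (2,8) → (φ(2),φ(8)) = (3,6) ∈ E(G2) ✓
  (2,10) → (φ(2),φ(10)) = (2,3) ∈ E(G2) ✓
  (4,6) → (φ(4),φ(6)) = (0,7) ∈ E(G2) ✓
  (4,8) → (φ(4),φ(8)) = (0,6) ∈ E(G2) ✓
  (6,8) → (φ(6),φ(8)) = (6,7) ∈ E(G2) ✓
  (6,10) → (φ(6),φ(10)) = (2,7) ∈ E(G2) ✓
  (7,8) → (φ(7),φ(8)) = (5,6) ∈ E(G2) ✓
  (8,10) → (φ(8),φ(10)) = (2,6) ∈ E(G2) ✓
All 21 edges of G1 map to edges of G2, and |E(G1)| = |E(G2)| = 21, so φ is a bijection on edges as well as vertices. Hence G1 ≅ G2.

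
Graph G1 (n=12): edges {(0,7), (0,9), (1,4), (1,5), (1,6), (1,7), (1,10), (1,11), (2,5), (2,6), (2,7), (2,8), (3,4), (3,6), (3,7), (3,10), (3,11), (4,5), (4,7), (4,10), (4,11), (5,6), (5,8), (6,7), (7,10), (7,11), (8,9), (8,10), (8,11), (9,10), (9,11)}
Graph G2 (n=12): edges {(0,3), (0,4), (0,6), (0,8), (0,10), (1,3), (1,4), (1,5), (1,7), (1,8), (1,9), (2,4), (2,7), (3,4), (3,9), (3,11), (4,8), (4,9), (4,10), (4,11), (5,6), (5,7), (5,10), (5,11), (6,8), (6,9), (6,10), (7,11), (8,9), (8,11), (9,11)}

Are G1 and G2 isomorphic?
Yes, isomorphic

The graphs are isomorphic.
One valid mapping φ: V(G1) → V(G2): 0→2, 1→8, 2→10, 3→3, 4→9, 5→6, 6→0, 7→4, 8→5, 9→7, 10→11, 11→1

Verify φ preserves adjacency — for each edge of G1, its image is an edge of G2:
  (0,7) → (φ(0),φ(7)) = (2,4) ∈ E(G2) ✓
  (0,9) → (φ(0),φ(9)) = (2,7) ∈ E(G2) ✓
  (1,4) → (φ(1),φ(4)) = (8,9) ∈ E(G2) ✓
  (1,5) → (φ(1),φ(5)) = (6,8) ∈ E(G2) ✓
  (1,6) → (φ(1),φ(6)) = (0,8) ∈ E(G2) ✓
  (1,7) → (φ(1),φ(7)) = (4,8) ∈ E(G2) ✓
  (1,10) → (φ(1),φ(10)) = (8,11) ∈ E(G2) ✓
  (1,11) → (φ(1),φ(11)) = (1,8) ∈ E(G2) ✓
  (2,5) → (φ(2),φ(5)) = (6,10) ∈ E(G2) ✓
  (2,6) → (φ(2),φ(6)) = (0,10) ∈ E(G2) ✓
  (2,7) → (φ(2),φ(7)) = (4,10) ∈ E(G2) ✓
  (2,8) → (φ(2),φ(8)) = (5,10) ∈ E(G2) ✓
  (3,4) → (φ(3),φ(4)) = (3,9) ∈ E(G2) ✓
  (3,6) → (φ(3),φ(6)) = (0,3) ∈ E(G2) ✓
  (3,7) → (φ(3),φ(7)) = (3,4) ∈ E(G2) ✓
  (3,10) → (φ(3),φ(10)) = (3,11) ∈ E(G2) ✓
  (3,11) → (φ(3),φ(11)) = (1,3) ∈ E(G2) ✓
  (4,5) → (φ(4),φ(5)) = (6,9) ∈ E(G2) ✓
  (4,7) → (φ(4),φ(7)) = (4,9) ∈ E(G2) ✓
  (4,10) → (φ(4),φ(10)) = (9,11) ∈ E(G2) ✓
  (4,11) → (φ(4),φ(11)) = (1,9) ∈ E(G2) ✓
  (5,6) → (φ(5),φ(6)) = (0,6) ∈ E(G2) ✓
  (5,8) → (φ(5),φ(8)) = (5,6) ∈ E(G2) ✓
  (6,7) → (φ(6),φ(7)) = (0,4) ∈ E(G2) ✓
  (7,10) → (φ(7),φ(10)) = (4,11) ∈ E(G2) ✓
  (7,11) → (φ(7),φ(11)) = (1,4) ∈ E(G2) ✓
  (8,9) → (φ(8),φ(9)) = (5,7) ∈ E(G2) ✓
  (8,10) → (φ(8),φ(10)) = (5,11) ∈ E(G2) ✓
  (8,11) → (φ(8),φ(11)) = (1,5) ∈ E(G2) ✓
  (9,10) → (φ(9),φ(10)) = (7,11) ∈ E(G2) ✓
  (9,11) → (φ(9),φ(11)) = (1,7) ∈ E(G2) ✓
All 31 edges of G1 map to edges of G2, and |E(G1)| = |E(G2)| = 31, so φ is a bijection on edges as well as vertices. Hence G1 ≅ G2.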